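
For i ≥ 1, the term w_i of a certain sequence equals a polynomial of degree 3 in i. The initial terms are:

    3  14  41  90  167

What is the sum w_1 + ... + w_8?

1st diffs: 11, 27, 49, 77.
2nd diffs: 16, 22, 28.
3rd diffs: 6, 6 (constant).
Newton forward-difference form: w_i = 3 + 11·C(i-1,1) + 16·C(i-1,2) + 6·C(i-1,3).
Continuing: 278, 429, 626.
Summing i = 1..8 (8 terms) gives 1648.

1648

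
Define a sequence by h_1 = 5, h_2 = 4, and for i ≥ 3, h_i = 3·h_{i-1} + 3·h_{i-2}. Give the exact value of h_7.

Compute successive terms:
h_3 = 27, h_4 = 93, h_5 = 360, h_6 = 1359, h_7 = 5157.

5157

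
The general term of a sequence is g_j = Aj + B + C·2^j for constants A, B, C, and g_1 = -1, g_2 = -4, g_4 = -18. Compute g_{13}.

-8203

Write the equations: A + B + 2C = -1; 2A + B + 4C = -4; 4A + B + 16C = -18.
Subtracting the first from the second: A + 2C = -3.
Subtracting the second from the third: 2A + 12C = -14.
Solving: C = -1, A = -1, then B = 2.
So g_j = -1·j + 2 + (-1)·2^j; at j=13 this is -8203.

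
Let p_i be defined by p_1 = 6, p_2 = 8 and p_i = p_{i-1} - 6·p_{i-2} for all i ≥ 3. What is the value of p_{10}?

Iterate the recurrence:
p_3 = -28;  p_4 = -76;  p_5 = 92;  p_6 = 548;  p_7 = -4;  p_8 = -3292;  p_9 = -3268;  p_{10} = 16484.

16484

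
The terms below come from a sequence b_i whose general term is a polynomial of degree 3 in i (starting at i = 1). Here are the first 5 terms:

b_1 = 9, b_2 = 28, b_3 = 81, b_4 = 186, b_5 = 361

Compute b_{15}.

1st diffs: 19, 53, 105, 175.
2nd diffs: 34, 52, 70.
3rd diffs: 18, 18 (constant).
Newton forward-difference form: b_i = 9 + 19·C(i-1,1) + 34·C(i-1,2) + 18·C(i-1,3).
At i = 15: i-1 = 14, so b_{15} = 9 + 266 + 3094 + 6552 = 9921.

9921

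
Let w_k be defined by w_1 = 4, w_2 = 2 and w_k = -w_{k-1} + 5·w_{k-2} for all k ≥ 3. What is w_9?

w_3 = 18  w_4 = -8  w_5 = 98  w_6 = -138  w_7 = 628  w_8 = -1318  w_9 = 4458.

4458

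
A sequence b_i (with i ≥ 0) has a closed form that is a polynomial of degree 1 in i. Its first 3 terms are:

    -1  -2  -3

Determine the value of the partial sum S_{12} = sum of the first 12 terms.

-78

1st diffs: -1, -1 (constant).
So b_i = -i - 1.
Continuing: …, -4, -5, -6, -7, …, b_{11} = -12.
Summing i = 0..11 (12 terms) gives -78.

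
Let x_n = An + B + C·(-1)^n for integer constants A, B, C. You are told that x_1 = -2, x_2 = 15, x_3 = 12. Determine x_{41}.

Write the equations: A + B - C = -2; 2A + B + C = 15; 3A + B - C = 12.
Subtracting the first from the second: A + 2C = 17.
Subtracting the second from the third: A - 2C = -3.
Solving: C = 5, A = 7, then B = -4.
Hence x_{41} = 7·41 + (-4) + 5·(-1) = 278.

278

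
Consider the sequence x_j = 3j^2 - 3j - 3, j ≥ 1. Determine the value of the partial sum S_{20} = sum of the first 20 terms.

7920

Over j = 1..20: Σj = 210, Σj² = 2870.
Total = (3)·2870 + (-3)·210 + (-3)·20 = 7920.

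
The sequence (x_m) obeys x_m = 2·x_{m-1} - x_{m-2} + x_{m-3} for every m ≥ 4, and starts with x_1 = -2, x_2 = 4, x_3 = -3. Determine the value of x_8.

-82

x_4 = -12, x_5 = -17, x_6 = -25, x_7 = -45, x_8 = -82.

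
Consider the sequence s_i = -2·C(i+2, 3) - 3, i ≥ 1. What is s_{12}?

C(14, 3) = 364, so s_{12} = -731.

-731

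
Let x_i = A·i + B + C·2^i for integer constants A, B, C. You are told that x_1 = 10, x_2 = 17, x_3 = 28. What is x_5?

82

Write the equations: A + B + 2C = 10; 2A + B + 4C = 17; 3A + B + 8C = 28.
Subtracting the first from the second: A + 2C = 7.
Subtracting the second from the third: A + 4C = 11.
Solving: C = 2, A = 3, then B = 3.
Hence x_5 = 3·5 + 3 + 2·32 = 82.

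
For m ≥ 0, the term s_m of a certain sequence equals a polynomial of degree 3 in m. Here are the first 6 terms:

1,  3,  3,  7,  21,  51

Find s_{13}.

1587

1st diffs: 2, 0, 4, 14, 30.
2nd diffs: -2, 4, 10, 16.
3rd diffs: 6, 6, 6 (constant).
So s_m = m^3 - 4m^2 + 5m + 1.
Evaluating at m = 13 gives s_{13} = 1587.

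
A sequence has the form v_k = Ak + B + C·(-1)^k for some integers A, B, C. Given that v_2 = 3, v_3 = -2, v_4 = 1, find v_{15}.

-14

The three given values yield: 2A + B + C = 3; 3A + B - C = -2; 4A + B + C = 1.
Subtracting the first from the second: A - 2C = -5.
Subtracting the second from the third: A + 2C = 3.
Solving: C = 2, A = -1, then B = 3.
Hence v_{15} = -1·15 + 3 + 2·(-1) = -14.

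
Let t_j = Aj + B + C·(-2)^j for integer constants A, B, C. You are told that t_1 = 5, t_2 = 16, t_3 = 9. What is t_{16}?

65618

The three given values yield: A + B - 2C = 5; 2A + B + 4C = 16; 3A + B - 8C = 9.
Subtracting the first from the second: A + 6C = 11.
Subtracting the second from the third: A - 12C = -7.
Solving: C = 1, A = 5, then B = 2.
Therefore t_{16} = 80 + 2 + 1·65536 = 65618.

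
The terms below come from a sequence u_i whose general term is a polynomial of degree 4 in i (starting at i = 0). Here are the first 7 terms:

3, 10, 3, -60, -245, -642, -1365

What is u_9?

-6990

1st diffs: 7, -7, -63, -185, -397, -723.
2nd diffs: -14, -56, -122, -212, -326.
3rd diffs: -42, -66, -90, -114.
4th diffs: -24, -24, -24 (constant).
Newton forward-difference form: u_i = 3 + 7·C(i,1) + (-14)·C(i,2) + (-42)·C(i,3) + (-24)·C(i,4).
At i = 9: i = 9, so u_9 = 3 + 63 - 504 - 3528 - 3024 = -6990.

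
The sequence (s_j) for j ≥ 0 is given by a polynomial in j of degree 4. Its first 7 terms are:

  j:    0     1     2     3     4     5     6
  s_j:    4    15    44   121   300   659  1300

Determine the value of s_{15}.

48469

1st diffs: 11, 29, 77, 179, 359, 641.
2nd diffs: 18, 48, 102, 180, 282.
3rd diffs: 30, 54, 78, 102.
4th diffs: 24, 24, 24 (constant).
So s_j = j^4 - j^3 + 5j^2 + 6j + 4.
Evaluating at j = 15 gives s_{15} = 48469.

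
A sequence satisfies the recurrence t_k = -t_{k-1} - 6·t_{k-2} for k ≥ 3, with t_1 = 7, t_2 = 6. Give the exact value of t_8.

3396

Applying the relation repeatedly:
t_3 = -48, t_4 = 12, t_5 = 276, t_6 = -348, t_7 = -1308, t_8 = 3396.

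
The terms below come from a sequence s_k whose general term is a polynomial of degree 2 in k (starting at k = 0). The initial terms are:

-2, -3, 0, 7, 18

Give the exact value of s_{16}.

462

1st diffs: -1, 3, 7, 11.
2nd diffs: 4, 4, 4 (constant).
Newton forward-difference form: s_k = -2 + (-1)·C(k,1) + 4·C(k,2).
At k = 16: k = 16, so s_{16} = -2 - 16 + 480 = 462.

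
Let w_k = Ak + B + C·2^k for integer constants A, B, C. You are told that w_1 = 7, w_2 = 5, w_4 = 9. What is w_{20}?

1048505

Write the equations: A + B + 2C = 7; 2A + B + 4C = 5; 4A + B + 16C = 9.
Subtracting the first from the second: A + 2C = -2.
Subtracting the second from the third: 2A + 12C = 4.
Solving: C = 1, A = -4, then B = 9.
Hence w_{20} = -4·20 + 9 + 1·1048576 = 1048505.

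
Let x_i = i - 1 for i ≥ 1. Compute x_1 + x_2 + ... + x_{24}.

276

Over i = 1..24: Σi = 300.
Total = (1)·300 + (-1)·24 = 276.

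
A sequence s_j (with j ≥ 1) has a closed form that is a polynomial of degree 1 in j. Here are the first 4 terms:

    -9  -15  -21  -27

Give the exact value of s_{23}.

-141

1st diffs: -6, -6, -6 (constant).
So s_j = -6j - 3.
Evaluating at j = 23 gives s_{23} = -141.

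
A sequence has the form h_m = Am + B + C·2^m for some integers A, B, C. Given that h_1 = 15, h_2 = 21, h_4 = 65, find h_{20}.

At m = 1, 2, 4: A + B + 2C = 15; 2A + B + 4C = 21; 4A + B + 16C = 65.
Subtracting the first from the second: A + 2C = 6.
Subtracting the second from the third: 2A + 12C = 44.
Solving: C = 4, A = -2, then B = 9.
So h_m = -2·m + 9 + 4·2^m; at m=20 this is 4194273.

4194273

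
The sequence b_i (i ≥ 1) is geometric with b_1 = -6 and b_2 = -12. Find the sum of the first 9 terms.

Common ratio r = 2.
b_i = (-6)·2^(i-1).
S = (-6)·(2^9 - 1)/(2 - 1) = (-6)·(512 - 1)/(1) = -3066.

-3066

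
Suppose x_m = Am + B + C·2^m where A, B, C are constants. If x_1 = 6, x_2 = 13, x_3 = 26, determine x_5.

Write the equations: A + B + 2C = 6; 2A + B + 4C = 13; 3A + B + 8C = 26.
Subtracting the first from the second: A + 2C = 7.
Subtracting the second from the third: A + 4C = 13.
Solving: C = 3, A = 1, then B = -1.
Therefore x_5 = 5 + (-1) + 3·32 = 100.

100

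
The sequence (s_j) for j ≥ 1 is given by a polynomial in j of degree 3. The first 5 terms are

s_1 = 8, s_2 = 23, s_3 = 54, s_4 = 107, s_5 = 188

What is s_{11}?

1598

1st diffs: 15, 31, 53, 81.
2nd diffs: 16, 22, 28.
3rd diffs: 6, 6 (constant).
So s_j = j^3 + 2j^2 + 2j + 3.
Evaluating at j = 11 gives s_{11} = 1598.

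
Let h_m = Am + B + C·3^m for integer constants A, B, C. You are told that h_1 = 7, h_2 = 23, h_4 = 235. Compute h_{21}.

31381059567

The three given values yield: A + B + 3C = 7; 2A + B + 9C = 23; 4A + B + 81C = 235.
Subtracting the first from the second: A + 6C = 16.
Subtracting the second from the third: 2A + 72C = 212.
Solving: C = 3, A = -2, then B = 0.
Hence h_{21} = -2·21 + 0 + 3·10460353203 = 31381059567.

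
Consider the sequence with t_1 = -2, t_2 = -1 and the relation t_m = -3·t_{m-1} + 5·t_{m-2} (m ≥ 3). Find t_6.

329

Applying the relation repeatedly:
t_3 = -7;  t_4 = 16;  t_5 = -83;  t_6 = 329.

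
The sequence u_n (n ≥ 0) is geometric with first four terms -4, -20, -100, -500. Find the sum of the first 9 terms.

-1953124

Common ratio r = 5.
u_n = (-4)·5^(n-0).
S = (-4)·(5^9 - 1)/(5 - 1) = (-4)·(1953125 - 1)/(4) = -1953124.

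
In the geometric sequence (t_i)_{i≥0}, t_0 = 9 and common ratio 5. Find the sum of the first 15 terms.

t_i = 9·5^(i-0).
S = 9·(5^15 - 1)/(5 - 1) = 9·(30517578125 - 1)/(4) = 68664550779.

68664550779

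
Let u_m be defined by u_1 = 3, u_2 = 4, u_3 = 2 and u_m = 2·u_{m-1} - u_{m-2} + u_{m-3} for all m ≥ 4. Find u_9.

76

u_4 = 3; u_5 = 8; u_6 = 15; u_7 = 25; u_8 = 43; u_9 = 76.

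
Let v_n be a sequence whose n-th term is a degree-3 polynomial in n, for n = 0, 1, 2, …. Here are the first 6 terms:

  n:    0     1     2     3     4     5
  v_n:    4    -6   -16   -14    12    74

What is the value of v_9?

1st diffs: -10, -10, 2, 26, 62.
2nd diffs: 0, 12, 24, 36.
3rd diffs: 12, 12, 12 (constant).
So v_n = 2n^3 - 6n^2 - 6n + 4.
Evaluating at n = 9 gives v_9 = 922.

922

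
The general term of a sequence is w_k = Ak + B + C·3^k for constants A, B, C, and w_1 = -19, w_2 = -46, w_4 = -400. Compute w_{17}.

Write the equations: A + B + 3C = -19; 2A + B + 9C = -46; 4A + B + 81C = -400.
Subtracting the first from the second: A + 6C = -27.
Subtracting the second from the third: 2A + 72C = -354.
Solving: C = -5, A = 3, then B = -7.
Hence w_{17} = 3·17 + (-7) + (-5)·129140163 = -645700771.

-645700771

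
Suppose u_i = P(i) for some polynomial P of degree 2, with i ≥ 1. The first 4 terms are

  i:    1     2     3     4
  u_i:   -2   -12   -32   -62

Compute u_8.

1st diffs: -10, -20, -30.
2nd diffs: -10, -10 (constant).
Newton forward-difference form: u_i = -2 + (-10)·C(i-1,1) + (-10)·C(i-1,2).
At i = 8: i-1 = 7, so u_8 = -2 - 70 - 210 = -282.

-282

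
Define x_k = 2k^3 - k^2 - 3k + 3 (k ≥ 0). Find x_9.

x_9 = 2·9^3 - 1·9^2 - 3·9 + 3 = 1353.

1353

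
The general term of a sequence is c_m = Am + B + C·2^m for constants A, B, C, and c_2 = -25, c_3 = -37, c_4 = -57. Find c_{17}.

-262221

Plug in m = 2, 3, 4: 2A + B + 4C = -25; 3A + B + 8C = -37; 4A + B + 16C = -57.
Subtracting the first from the second: A + 4C = -12.
Subtracting the second from the third: A + 8C = -20.
Solving: C = -2, A = -4, then B = -9.
So c_m = -4·m + (-9) + (-2)·2^m; at m=17 this is -262221.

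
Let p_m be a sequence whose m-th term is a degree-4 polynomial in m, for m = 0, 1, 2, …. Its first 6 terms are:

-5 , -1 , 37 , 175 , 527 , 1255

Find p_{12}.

1st diffs: 4, 38, 138, 352, 728.
2nd diffs: 34, 100, 214, 376.
3rd diffs: 66, 114, 162.
4th diffs: 48, 48 (constant).
So p_m = 2m^4 - m^3 + 6m^2 - 3m - 5.
Evaluating at m = 12 gives p_{12} = 40567.

40567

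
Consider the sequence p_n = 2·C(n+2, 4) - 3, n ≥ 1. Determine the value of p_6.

C(8, 4) = 70, so p_6 = 137.

137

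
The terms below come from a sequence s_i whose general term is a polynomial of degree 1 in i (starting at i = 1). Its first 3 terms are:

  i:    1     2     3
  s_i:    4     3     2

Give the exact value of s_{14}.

-9

1st diffs: -1, -1 (constant).
So s_i = -i + 5.
Evaluating at i = 14 gives s_{14} = -9.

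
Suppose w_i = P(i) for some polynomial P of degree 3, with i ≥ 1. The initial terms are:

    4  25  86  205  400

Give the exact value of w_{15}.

10490

1st diffs: 21, 61, 119, 195.
2nd diffs: 40, 58, 76.
3rd diffs: 18, 18 (constant).
Newton forward-difference form: w_i = 4 + 21·C(i-1,1) + 40·C(i-1,2) + 18·C(i-1,3).
At i = 15: i-1 = 14, so w_{15} = 4 + 294 + 3640 + 6552 = 10490.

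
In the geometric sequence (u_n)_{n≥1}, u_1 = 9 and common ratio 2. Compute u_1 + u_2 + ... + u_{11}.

18423

u_n = 9·2^(n-1).
S = 9·(2^11 - 1)/(2 - 1) = 9·(2048 - 1)/(1) = 18423.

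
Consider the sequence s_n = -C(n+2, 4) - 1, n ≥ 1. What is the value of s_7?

C(9, 4) = 126, so s_7 = -127.

-127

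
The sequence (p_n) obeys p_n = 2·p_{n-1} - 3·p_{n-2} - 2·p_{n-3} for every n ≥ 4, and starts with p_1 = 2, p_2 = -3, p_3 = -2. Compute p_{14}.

Step forward from the initial values:
p_4 = 1; p_5 = 14; p_6 = 29; …; p_{11} = 366; p_{12} = 2225; p_{13} = 3982; p_{14} = 557.

557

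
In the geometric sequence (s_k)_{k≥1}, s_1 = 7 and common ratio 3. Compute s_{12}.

1240029

s_k = 7·3^(k-1).
s_{12} = 7·3^11 = 1240029.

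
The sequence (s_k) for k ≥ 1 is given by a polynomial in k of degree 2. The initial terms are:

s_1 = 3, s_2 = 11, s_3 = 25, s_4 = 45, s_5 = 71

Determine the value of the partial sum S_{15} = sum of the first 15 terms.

1st diffs: 8, 14, 20, 26.
2nd diffs: 6, 6, 6 (constant).
Newton forward-difference form: s_k = 3 + 8·C(k-1,1) + 6·C(k-1,2).
Continuing: …, 103, 141, 185, 235, …, s_{15} = 661.
Summing k = 1..15 (15 terms) gives 3615.

3615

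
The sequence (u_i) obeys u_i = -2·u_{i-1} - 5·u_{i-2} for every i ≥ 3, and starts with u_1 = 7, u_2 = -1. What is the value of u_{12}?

-53209

Applying the relation repeatedly:
u_3 = -33;  u_4 = 71;  u_5 = 23;  u_6 = -401;  u_7 = 687;  u_8 = 631;  u_9 = -4697;  u_{10} = 6239;  u_{11} = 11007;  u_{12} = -53209.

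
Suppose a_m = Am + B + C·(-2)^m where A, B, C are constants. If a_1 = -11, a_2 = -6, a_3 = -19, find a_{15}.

Plug in m = 1, 2, 3: A + B - 2C = -11; 2A + B + 4C = -6; 3A + B - 8C = -19.
Subtracting the first from the second: A + 6C = 5.
Subtracting the second from the third: A - 12C = -13.
Solving: C = 1, A = -1, then B = -8.
Therefore a_{15} = -15 + (-8) + 1·(-32768) = -32791.

-32791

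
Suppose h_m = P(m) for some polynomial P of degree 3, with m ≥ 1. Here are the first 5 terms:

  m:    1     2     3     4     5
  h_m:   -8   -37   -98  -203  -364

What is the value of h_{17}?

-11032

1st diffs: -29, -61, -105, -161.
2nd diffs: -32, -44, -56.
3rd diffs: -12, -12 (constant).
So h_m = -2m^3 - 4m^2 - 3m + 1.
Evaluating at m = 17 gives h_{17} = -11032.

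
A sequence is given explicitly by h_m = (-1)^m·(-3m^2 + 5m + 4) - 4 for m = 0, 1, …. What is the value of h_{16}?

-688

(-1)^16 = 1; -3m^2 + 5m + 4 at m=16 is -684; so h_{16} = -688.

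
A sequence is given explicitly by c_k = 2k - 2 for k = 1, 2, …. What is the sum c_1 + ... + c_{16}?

Over k = 1..16: Σk = 136.
Total = (2)·136 + (-2)·16 = 240.

240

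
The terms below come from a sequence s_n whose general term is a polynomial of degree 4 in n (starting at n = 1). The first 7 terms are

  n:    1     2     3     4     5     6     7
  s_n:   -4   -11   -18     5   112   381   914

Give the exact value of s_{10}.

5477

1st diffs: -7, -7, 23, 107, 269, 533.
2nd diffs: 0, 30, 84, 162, 264.
3rd diffs: 30, 54, 78, 102.
4th diffs: 24, 24, 24 (constant).
Newton forward-difference form: s_n = -4 + (-7)·C(n-1,1) + 30·C(n-1,3) + 24·C(n-1,4).
At n = 10: n-1 = 9, so s_{10} = -4 - 63 + 2520 + 3024 = 5477.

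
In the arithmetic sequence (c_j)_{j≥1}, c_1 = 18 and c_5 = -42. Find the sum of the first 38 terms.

-9861

Common difference d = (-42 - 18) / (5 - 1) = -15.
c_j = 18 + (j - 1)·(-15).
c_{38} = -537; S = 38·(18 + (-537))/2 = -9861.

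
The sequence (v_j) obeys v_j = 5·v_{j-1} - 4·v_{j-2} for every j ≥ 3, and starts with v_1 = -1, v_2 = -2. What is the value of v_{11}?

v_3 = -6  v_4 = -22  v_5 = -86  v_6 = -342  v_7 = -1366  v_8 = -5462  v_9 = -21846  v_{10} = -87382  v_{11} = -349526.
(Characteristic roots are 4 and 1.)

-349526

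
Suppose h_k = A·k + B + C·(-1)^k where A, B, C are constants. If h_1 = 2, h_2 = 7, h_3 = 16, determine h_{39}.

268

The three given values yield: A + B - C = 2; 2A + B + C = 7; 3A + B - C = 16.
Subtracting the first from the second: A + 2C = 5.
Subtracting the second from the third: A - 2C = 9.
Solving: C = -1, A = 7, then B = -6.
Therefore h_{39} = 273 + (-6) + (-1)·(-1) = 268.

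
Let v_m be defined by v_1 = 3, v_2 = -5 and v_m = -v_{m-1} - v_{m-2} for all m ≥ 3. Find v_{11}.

-5

Applying the relation repeatedly:
v_3 = 2  v_4 = 3  v_5 = -5  v_6 = 2  v_7 = 3  v_8 = -5  v_9 = 2  v_{10} = 3  v_{11} = -5.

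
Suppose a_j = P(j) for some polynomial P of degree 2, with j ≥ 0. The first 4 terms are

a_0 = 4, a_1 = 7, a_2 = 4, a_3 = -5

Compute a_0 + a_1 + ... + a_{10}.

-781

1st diffs: 3, -3, -9.
2nd diffs: -6, -6 (constant).
Newton forward-difference form: a_j = 4 + 3·C(j,1) + (-6)·C(j,2).
Continuing: …, -20, -41, -68, -101, …, a_{10} = -236.
Summing j = 0..10 (11 terms) gives -781.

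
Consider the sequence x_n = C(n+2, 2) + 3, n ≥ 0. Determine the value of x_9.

58

C(11, 2) = 55, so x_9 = 58.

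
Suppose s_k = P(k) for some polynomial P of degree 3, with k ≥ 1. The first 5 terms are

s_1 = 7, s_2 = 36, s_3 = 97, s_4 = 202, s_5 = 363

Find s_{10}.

1st diffs: 29, 61, 105, 161.
2nd diffs: 32, 44, 56.
3rd diffs: 12, 12 (constant).
Newton forward-difference form: s_k = 7 + 29·C(k-1,1) + 32·C(k-1,2) + 12·C(k-1,3).
At k = 10: k-1 = 9, so s_{10} = 7 + 261 + 1152 + 1008 = 2428.

2428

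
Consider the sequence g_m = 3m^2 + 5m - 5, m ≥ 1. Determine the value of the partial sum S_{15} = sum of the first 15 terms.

4245

Over m = 1..15: Σm = 120, Σm² = 1240.
Total = (3)·1240 + (5)·120 + (-5)·15 = 4245.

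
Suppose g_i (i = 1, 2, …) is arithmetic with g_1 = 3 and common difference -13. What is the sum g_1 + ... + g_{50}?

g_i = 3 + (i - 1)·(-13).
g_{50} = -634; S = 50·(3 + (-634))/2 = -15775.

-15775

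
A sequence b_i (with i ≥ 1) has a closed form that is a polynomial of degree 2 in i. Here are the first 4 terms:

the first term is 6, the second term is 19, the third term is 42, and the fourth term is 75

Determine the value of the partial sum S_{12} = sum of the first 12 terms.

3130

1st diffs: 13, 23, 33.
2nd diffs: 10, 10 (constant).
Newton forward-difference form: b_i = 6 + 13·C(i-1,1) + 10·C(i-1,2).
Continuing: …, 118, 171, 234, 307, …, b_{12} = 699.
Summing i = 1..12 (12 terms) gives 3130.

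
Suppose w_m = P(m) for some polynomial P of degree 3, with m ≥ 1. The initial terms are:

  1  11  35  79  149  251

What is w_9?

1st diffs: 10, 24, 44, 70, 102.
2nd diffs: 14, 20, 26, 32.
3rd diffs: 6, 6, 6 (constant).
Newton forward-difference form: w_m = 1 + 10·C(m-1,1) + 14·C(m-1,2) + 6·C(m-1,3).
At m = 9: m-1 = 8, so w_9 = 1 + 80 + 392 + 336 = 809.

809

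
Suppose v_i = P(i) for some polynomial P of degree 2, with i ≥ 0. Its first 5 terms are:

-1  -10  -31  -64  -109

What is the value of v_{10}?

-631

1st diffs: -9, -21, -33, -45.
2nd diffs: -12, -12, -12 (constant).
So v_i = -6i^2 - 3i - 1.
Evaluating at i = 10 gives v_{10} = -631.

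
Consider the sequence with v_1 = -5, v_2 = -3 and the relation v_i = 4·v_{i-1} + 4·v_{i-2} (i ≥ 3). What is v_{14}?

Step forward from the initial values:
v_3 = -32;  v_4 = -140;  v_5 = -688;  …;  v_{11} = -8695808;  v_{12} = -41987072;  v_{13} = -202731520;  v_{14} = -978874368.

-978874368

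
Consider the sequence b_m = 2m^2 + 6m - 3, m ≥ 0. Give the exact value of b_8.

173

b_8 = 2·8^2 + 6·8 - 3 = 173.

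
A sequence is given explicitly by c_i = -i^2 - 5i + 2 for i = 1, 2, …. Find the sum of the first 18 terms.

-2928

Over i = 1..18: Σi = 171, Σi² = 2109.
Total = (-1)·2109 + (-5)·171 + (2)·18 = -2928.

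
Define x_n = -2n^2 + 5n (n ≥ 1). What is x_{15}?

x_{15} = -2·15^2 + 5·15 = -375.

-375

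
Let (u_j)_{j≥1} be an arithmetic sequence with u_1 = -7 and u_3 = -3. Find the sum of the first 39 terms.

Common difference d = (-3 - (-7)) / (3 - 1) = 2.
u_j = -7 + (j - 1)·2.
u_{39} = 69; S = 39·(-7 + 69)/2 = 1209.

1209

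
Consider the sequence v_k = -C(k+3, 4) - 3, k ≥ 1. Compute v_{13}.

C(16, 4) = 1820, so v_{13} = -1823.

-1823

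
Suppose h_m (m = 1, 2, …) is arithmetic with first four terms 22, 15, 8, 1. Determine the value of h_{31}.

-188

Common difference d = -7.
h_m = 22 + (m - 1)·(-7).
h_{31} = 22 + 30·(-7) = -188.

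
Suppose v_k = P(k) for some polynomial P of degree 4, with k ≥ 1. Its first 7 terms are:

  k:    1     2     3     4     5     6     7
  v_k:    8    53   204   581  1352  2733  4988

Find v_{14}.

77501

1st diffs: 45, 151, 377, 771, 1381, 2255.
2nd diffs: 106, 226, 394, 610, 874.
3rd diffs: 120, 168, 216, 264.
4th diffs: 48, 48, 48 (constant).
Newton forward-difference form: v_k = 8 + 45·C(k-1,1) + 106·C(k-1,2) + 120·C(k-1,3) + 48·C(k-1,4).
At k = 14: k-1 = 13, so v_{14} = 8 + 585 + 8268 + 34320 + 34320 = 77501.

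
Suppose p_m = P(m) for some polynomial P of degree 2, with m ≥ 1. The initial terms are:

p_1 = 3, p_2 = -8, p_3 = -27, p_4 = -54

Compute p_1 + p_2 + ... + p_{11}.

1st diffs: -11, -19, -27.
2nd diffs: -8, -8 (constant).
So p_m = -4m^2 + m + 6.
Continuing: …, -89, -132, -183, -242, …, p_{11} = -467.
Summing m = 1..11 (11 terms) gives -1892.

-1892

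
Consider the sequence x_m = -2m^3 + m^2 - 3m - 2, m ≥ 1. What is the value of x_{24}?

x_{24} = -2·24^3 + 1·24^2 - 3·24 - 2 = -27146.

-27146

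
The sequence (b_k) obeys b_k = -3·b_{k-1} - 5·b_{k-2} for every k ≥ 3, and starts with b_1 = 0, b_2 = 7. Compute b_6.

-203

Iterate the recurrence:
b_3 = -21  b_4 = 28  b_5 = 21  b_6 = -203.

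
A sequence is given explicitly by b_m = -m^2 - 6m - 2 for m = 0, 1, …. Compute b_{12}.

b_{12} = -1·12^2 - 6·12 - 2 = -218.

-218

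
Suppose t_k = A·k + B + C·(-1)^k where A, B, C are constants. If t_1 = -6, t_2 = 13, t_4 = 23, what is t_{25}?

114

Plug in k = 1, 2, 4: A + B - C = -6; 2A + B + C = 13; 4A + B + C = 23.
Subtracting the first from the second: A + 2C = 19.
Subtracting the second from the third: 2A = 10.
Solving: C = 7, A = 5, then B = -4.
Therefore t_{25} = 125 + (-4) + 7·(-1) = 114.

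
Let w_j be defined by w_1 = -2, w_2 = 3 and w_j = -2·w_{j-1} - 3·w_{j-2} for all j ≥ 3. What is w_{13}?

Compute successive terms:
w_3 = 0, w_4 = -9, w_5 = 18, …, w_{10} = -117, w_{11} = 504, w_{12} = -657, w_{13} = -198.

-198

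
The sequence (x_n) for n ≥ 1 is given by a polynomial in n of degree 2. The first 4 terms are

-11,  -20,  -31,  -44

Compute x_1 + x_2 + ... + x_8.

1st diffs: -9, -11, -13.
2nd diffs: -2, -2 (constant).
So x_n = -n^2 - 6n - 4.
Continuing: -59, -76, -95, -116.
Summing n = 1..8 (8 terms) gives -452.

-452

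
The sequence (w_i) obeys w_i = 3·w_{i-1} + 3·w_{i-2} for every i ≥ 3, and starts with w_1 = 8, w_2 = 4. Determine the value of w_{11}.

1383156

Applying the relation repeatedly:
w_3 = 36  w_4 = 120  w_5 = 468  w_6 = 1764  w_7 = 6696  w_8 = 25380  w_9 = 96228  w_{10} = 364824  w_{11} = 1383156.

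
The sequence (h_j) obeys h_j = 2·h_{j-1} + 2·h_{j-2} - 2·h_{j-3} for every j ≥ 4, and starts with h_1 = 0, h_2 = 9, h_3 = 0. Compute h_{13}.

Compute successive terms:
h_4 = 18;  h_5 = 18;  h_6 = 72;  h_7 = 144;  h_8 = 396;  h_9 = 936;  h_{10} = 2376;  h_{11} = 5832;  h_{12} = 14544;  h_{13} = 36000.

36000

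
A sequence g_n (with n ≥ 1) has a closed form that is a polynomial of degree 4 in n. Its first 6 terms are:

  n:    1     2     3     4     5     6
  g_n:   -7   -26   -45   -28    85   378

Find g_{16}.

48848

1st diffs: -19, -19, 17, 113, 293.
2nd diffs: 0, 36, 96, 180.
3rd diffs: 36, 60, 84.
4th diffs: 24, 24 (constant).
Newton forward-difference form: g_n = -7 + (-19)·C(n-1,1) + 36·C(n-1,3) + 24·C(n-1,4).
At n = 16: n-1 = 15, so g_{16} = -7 - 285 + 16380 + 32760 = 48848.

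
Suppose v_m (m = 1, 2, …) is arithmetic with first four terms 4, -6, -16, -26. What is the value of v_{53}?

-516

Common difference d = -10.
v_m = 4 + (m - 1)·(-10).
v_{53} = 4 + 52·(-10) = -516.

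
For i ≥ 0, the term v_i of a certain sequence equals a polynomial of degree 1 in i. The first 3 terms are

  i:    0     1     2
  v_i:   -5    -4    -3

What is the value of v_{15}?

1st diffs: 1, 1 (constant).
So v_i = i - 5.
Evaluating at i = 15 gives v_{15} = 10.

10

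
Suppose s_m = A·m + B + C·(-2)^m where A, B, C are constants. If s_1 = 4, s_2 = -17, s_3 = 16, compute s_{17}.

Write the equations: A + B - 2C = 4; 2A + B + 4C = -17; 3A + B - 8C = 16.
Subtracting the first from the second: A + 6C = -21.
Subtracting the second from the third: A - 12C = 33.
Solving: C = -3, A = -3, then B = 1.
So s_m = -3·m + 1 + (-3)·(-2)^m; at m=17 this is 393166.

393166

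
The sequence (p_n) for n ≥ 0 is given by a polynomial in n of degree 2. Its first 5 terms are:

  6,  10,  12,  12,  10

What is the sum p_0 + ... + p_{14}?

-400

1st diffs: 4, 2, 0, -2.
2nd diffs: -2, -2, -2 (constant).
Newton forward-difference form: p_n = 6 + 4·C(n,1) + (-2)·C(n,2).
Continuing: …, 6, 0, -8, -18, …, p_{14} = -120.
Summing n = 0..14 (15 terms) gives -400.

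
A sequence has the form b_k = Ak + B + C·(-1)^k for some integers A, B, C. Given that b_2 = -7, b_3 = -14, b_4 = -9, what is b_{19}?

-30

Plug in k = 2, 3, 4: 2A + B + C = -7; 3A + B - C = -14; 4A + B + C = -9.
Subtracting the first from the second: A - 2C = -7.
Subtracting the second from the third: A + 2C = 5.
Solving: C = 3, A = -1, then B = -8.
Therefore b_{19} = -19 + (-8) + 3·(-1) = -30.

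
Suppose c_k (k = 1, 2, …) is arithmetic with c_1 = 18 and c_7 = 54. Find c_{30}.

192

Common difference d = (54 - 18) / (7 - 1) = 6.
c_k = 18 + (k - 1)·6.
c_{30} = 18 + 29·6 = 192.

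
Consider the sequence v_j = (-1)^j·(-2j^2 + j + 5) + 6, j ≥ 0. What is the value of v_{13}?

326

(-1)^13 = -1; -2j^2 + j + 5 at j=13 is -320; so v_{13} = 326.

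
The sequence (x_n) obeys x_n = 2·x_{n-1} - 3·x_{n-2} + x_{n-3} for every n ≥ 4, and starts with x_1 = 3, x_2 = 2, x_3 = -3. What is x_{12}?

Applying the relation repeatedly:
x_4 = -9, x_5 = -7, x_6 = 10, x_7 = 32, x_8 = 27, x_9 = -32, x_{10} = -113, x_{11} = -103, x_{12} = 101.

101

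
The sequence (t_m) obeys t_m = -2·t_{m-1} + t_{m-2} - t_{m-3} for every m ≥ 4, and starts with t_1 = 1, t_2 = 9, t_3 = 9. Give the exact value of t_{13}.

40255

Applying the relation repeatedly:
t_4 = -10, t_5 = 20, t_6 = -59, t_7 = 148, t_8 = -375, t_9 = 957, t_{10} = -2437, t_{11} = 6206, t_{12} = -15806, t_{13} = 40255.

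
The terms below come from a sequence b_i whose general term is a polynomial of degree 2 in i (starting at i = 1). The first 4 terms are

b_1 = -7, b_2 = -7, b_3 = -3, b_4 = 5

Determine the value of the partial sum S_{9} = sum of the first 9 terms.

1st diffs: 0, 4, 8.
2nd diffs: 4, 4 (constant).
So b_i = 2i^2 - 6i - 3.
Continuing: …, 17, 33, 53, 77, …, b_9 = 105.
Summing i = 1..9 (9 terms) gives 273.

273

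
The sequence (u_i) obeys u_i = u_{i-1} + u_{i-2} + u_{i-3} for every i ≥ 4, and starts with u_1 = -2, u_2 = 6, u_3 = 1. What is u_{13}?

Applying the relation repeatedly:
u_4 = 5; u_5 = 12; u_6 = 18; u_7 = 35; u_8 = 65; u_9 = 118; u_{10} = 218; u_{11} = 401; u_{12} = 737; u_{13} = 1356.

1356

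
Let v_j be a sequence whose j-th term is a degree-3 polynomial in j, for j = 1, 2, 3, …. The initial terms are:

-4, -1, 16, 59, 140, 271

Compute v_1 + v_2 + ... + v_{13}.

12766

1st diffs: 3, 17, 43, 81, 131.
2nd diffs: 14, 26, 38, 50.
3rd diffs: 12, 12, 12 (constant).
Newton forward-difference form: v_j = -4 + 3·C(j-1,1) + 14·C(j-1,2) + 12·C(j-1,3).
Continuing: …, 464, 731, 1084, 1535, …, v_{13} = 3596.
Summing j = 1..13 (13 terms) gives 12766.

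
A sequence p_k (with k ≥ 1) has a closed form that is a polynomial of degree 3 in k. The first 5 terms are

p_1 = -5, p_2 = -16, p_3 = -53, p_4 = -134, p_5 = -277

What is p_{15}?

1st diffs: -11, -37, -81, -143.
2nd diffs: -26, -44, -62.
3rd diffs: -18, -18 (constant).
So p_k = -3k^3 + 5k^2 - 5k - 2.
Evaluating at k = 15 gives p_{15} = -9077.

-9077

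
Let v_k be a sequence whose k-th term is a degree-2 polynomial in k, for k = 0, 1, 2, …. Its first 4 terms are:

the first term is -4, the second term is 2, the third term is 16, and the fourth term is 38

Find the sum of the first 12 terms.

2108

1st diffs: 6, 14, 22.
2nd diffs: 8, 8 (constant).
Newton forward-difference form: v_k = -4 + 6·C(k,1) + 8·C(k,2).
Continuing: …, 68, 106, 152, 206, …, v_{11} = 502.
Summing k = 0..11 (12 terms) gives 2108.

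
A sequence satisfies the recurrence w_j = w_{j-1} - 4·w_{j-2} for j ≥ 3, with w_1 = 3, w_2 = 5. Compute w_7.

105

w_3 = -7, w_4 = -27, w_5 = 1, w_6 = 109, w_7 = 105.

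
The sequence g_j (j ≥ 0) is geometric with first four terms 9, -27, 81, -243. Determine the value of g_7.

-19683

Common ratio r = -3.
g_j = 9·(-3)^(j-0).
g_7 = 9·(-3)^7 = -19683.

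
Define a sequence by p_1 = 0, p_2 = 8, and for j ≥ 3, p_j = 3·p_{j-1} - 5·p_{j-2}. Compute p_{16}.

-28768

Iterate the recurrence:
p_3 = 24; p_4 = 32; p_5 = -24; …; p_{13} = -42624; p_{14} = -167032; p_{15} = -287976; p_{16} = -28768.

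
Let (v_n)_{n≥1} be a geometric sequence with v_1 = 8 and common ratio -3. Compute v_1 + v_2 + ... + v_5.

488

v_n = 8·(-3)^(n-1).
S = 8·((-3)^5 - 1)/(-3 - 1) = 8·(-243 - 1)/(-4) = 488.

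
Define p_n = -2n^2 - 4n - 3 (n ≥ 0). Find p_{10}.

p_{10} = -2·10^2 - 4·10 - 3 = -243.

-243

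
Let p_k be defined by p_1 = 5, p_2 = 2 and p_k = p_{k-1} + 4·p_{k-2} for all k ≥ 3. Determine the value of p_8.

Applying the relation repeatedly:
p_3 = 22; p_4 = 30; p_5 = 118; p_6 = 238; p_7 = 710; p_8 = 1662.

1662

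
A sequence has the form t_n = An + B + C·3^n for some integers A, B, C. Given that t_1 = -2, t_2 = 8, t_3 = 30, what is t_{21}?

10460353278

Plug in n = 1, 2, 3: A + B + 3C = -2; 2A + B + 9C = 8; 3A + B + 27C = 30.
Subtracting the first from the second: A + 6C = 10.
Subtracting the second from the third: A + 18C = 22.
Solving: C = 1, A = 4, then B = -9.
So t_n = 4·n + (-9) + 1·3^n; at n=21 this is 10460353278.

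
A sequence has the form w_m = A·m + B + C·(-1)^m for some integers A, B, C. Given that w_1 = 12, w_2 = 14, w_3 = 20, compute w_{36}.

150

The three given values yield: A + B - C = 12; 2A + B + C = 14; 3A + B - C = 20.
Subtracting the first from the second: A + 2C = 2.
Subtracting the second from the third: A - 2C = 6.
Solving: C = -1, A = 4, then B = 7.
Hence w_{36} = 4·36 + 7 + (-1)·1 = 150.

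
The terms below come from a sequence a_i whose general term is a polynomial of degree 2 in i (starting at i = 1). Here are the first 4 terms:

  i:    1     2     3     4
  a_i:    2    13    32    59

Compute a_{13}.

1st diffs: 11, 19, 27.
2nd diffs: 8, 8 (constant).
Newton forward-difference form: a_i = 2 + 11·C(i-1,1) + 8·C(i-1,2).
At i = 13: i-1 = 12, so a_{13} = 2 + 132 + 528 = 662.

662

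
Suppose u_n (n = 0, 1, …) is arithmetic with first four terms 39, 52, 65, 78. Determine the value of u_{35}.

494

Common difference d = 13.
u_n = 39 + (n - 0)·13.
u_{35} = 39 + 35·13 = 494.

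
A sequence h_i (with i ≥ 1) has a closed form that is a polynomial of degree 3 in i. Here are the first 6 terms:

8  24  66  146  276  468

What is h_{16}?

1st diffs: 16, 42, 80, 130, 192.
2nd diffs: 26, 38, 50, 62.
3rd diffs: 12, 12, 12 (constant).
Newton forward-difference form: h_i = 8 + 16·C(i-1,1) + 26·C(i-1,2) + 12·C(i-1,3).
At i = 16: i-1 = 15, so h_{16} = 8 + 240 + 2730 + 5460 = 8438.

8438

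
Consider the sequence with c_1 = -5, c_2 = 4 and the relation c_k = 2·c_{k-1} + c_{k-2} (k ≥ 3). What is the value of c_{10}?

Compute successive terms:
c_3 = 3  c_4 = 10  c_5 = 23  c_6 = 56  c_7 = 135  c_8 = 326  c_9 = 787  c_{10} = 1900.

1900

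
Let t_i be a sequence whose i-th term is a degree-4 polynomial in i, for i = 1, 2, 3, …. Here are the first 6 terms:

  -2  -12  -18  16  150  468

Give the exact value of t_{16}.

49408

1st diffs: -10, -6, 34, 134, 318.
2nd diffs: 4, 40, 100, 184.
3rd diffs: 36, 60, 84.
4th diffs: 24, 24 (constant).
So t_i = i^4 - 4i^3 + i^2.
Evaluating at i = 16 gives t_{16} = 49408.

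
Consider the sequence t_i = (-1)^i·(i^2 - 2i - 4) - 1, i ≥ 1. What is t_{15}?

-192

(-1)^15 = -1; i^2 - 2i - 4 at i=15 is 191; so t_{15} = -192.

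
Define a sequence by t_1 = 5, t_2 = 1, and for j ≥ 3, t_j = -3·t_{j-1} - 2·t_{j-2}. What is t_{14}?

49141

Compute successive terms:
t_3 = -13, t_4 = 37, t_5 = -85, …, t_{11} = -6133, t_{12} = 12277, t_{13} = -24565, t_{14} = 49141.
(Characteristic roots are -1 and -2.)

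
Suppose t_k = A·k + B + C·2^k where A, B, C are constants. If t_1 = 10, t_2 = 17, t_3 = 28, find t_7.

280

At k = 1, 2, 3: A + B + 2C = 10; 2A + B + 4C = 17; 3A + B + 8C = 28.
Subtracting the first from the second: A + 2C = 7.
Subtracting the second from the third: A + 4C = 11.
Solving: C = 2, A = 3, then B = 3.
Therefore t_7 = 21 + 3 + 2·128 = 280.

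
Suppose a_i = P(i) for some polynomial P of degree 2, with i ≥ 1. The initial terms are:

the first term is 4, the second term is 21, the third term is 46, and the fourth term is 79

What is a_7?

226

1st diffs: 17, 25, 33.
2nd diffs: 8, 8 (constant).
Newton forward-difference form: a_i = 4 + 17·C(i-1,1) + 8·C(i-1,2).
At i = 7: i-1 = 6, so a_7 = 4 + 102 + 120 = 226.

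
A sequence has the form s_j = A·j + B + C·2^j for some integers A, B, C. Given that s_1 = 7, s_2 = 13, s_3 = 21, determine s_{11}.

2093

The three given values yield: A + B + 2C = 7; 2A + B + 4C = 13; 3A + B + 8C = 21.
Subtracting the first from the second: A + 2C = 6.
Subtracting the second from the third: A + 4C = 8.
Solving: C = 1, A = 4, then B = 1.
Hence s_{11} = 4·11 + 1 + 1·2048 = 2093.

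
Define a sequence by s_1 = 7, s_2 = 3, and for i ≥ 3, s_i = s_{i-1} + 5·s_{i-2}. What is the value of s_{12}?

269548

Iterate the recurrence:
s_3 = 38; s_4 = 53; s_5 = 243; s_6 = 508; s_7 = 1723; s_8 = 4263; s_9 = 12878; s_{10} = 34193; s_{11} = 98583; s_{12} = 269548.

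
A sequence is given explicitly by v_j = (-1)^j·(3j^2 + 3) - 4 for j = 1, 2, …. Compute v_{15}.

(-1)^15 = -1; 3j^2 + 3 at j=15 is 678; so v_{15} = -682.

-682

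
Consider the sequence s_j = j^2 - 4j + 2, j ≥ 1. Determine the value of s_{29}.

727

s_{29} = 1·29^2 - 4·29 + 2 = 727.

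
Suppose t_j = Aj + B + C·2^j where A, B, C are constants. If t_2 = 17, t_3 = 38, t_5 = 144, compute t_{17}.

Plug in j = 2, 3, 5: 2A + B + 4C = 17; 3A + B + 8C = 38; 5A + B + 32C = 144.
Subtracting the first from the second: A + 4C = 21.
Subtracting the second from the third: 2A + 24C = 106.
Solving: C = 4, A = 5, then B = -9.
So t_j = 5·j + (-9) + 4·2^j; at j=17 this is 524364.

524364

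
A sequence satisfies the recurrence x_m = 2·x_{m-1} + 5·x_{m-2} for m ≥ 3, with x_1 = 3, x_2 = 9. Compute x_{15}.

92022513

Step forward from the initial values:
x_3 = 33; x_4 = 111; x_5 = 387; …; x_{12} = 2241951; x_{13} = 7733667; x_{14} = 26677089; x_{15} = 92022513.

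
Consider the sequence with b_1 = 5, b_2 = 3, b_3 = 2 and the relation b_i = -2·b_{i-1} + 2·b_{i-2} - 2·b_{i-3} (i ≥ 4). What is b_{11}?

Step forward from the initial values:
b_4 = -8; b_5 = 14; b_6 = -48; b_7 = 140; b_8 = -404; b_9 = 1184; b_{10} = -3456; b_{11} = 10088.

10088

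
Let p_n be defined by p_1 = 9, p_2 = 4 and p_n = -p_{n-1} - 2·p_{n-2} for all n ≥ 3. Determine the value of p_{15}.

382

Step forward from the initial values:
p_3 = -22, p_4 = 14, p_5 = 30, …, p_{12} = -106, p_{13} = -594, p_{14} = 806, p_{15} = 382.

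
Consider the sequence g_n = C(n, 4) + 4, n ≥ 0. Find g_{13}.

C(13, 4) = 715, so g_{13} = 719.

719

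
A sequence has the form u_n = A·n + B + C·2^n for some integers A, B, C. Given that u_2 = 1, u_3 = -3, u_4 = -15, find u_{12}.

The three given values yield: 2A + B + 4C = 1; 3A + B + 8C = -3; 4A + B + 16C = -15.
Subtracting the first from the second: A + 4C = -4.
Subtracting the second from the third: A + 8C = -12.
Solving: C = -2, A = 4, then B = 1.
So u_n = 4·n + 1 + (-2)·2^n; at n=12 this is -8143.

-8143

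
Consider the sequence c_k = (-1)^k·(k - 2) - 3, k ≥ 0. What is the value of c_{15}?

(-1)^15 = -1; k - 2 at k=15 is 13; so c_{15} = -16.

-16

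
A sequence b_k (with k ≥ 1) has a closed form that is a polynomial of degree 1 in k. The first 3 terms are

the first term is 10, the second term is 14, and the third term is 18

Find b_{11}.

1st diffs: 4, 4 (constant).
So b_k = 4k + 6.
Evaluating at k = 11 gives b_{11} = 50.

50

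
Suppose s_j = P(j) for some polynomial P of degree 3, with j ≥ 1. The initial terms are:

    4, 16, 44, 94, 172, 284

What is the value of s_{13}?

2524

1st diffs: 12, 28, 50, 78, 112.
2nd diffs: 16, 22, 28, 34.
3rd diffs: 6, 6, 6 (constant).
Newton forward-difference form: s_j = 4 + 12·C(j-1,1) + 16·C(j-1,2) + 6·C(j-1,3).
At j = 13: j-1 = 12, so s_{13} = 4 + 144 + 1056 + 1320 = 2524.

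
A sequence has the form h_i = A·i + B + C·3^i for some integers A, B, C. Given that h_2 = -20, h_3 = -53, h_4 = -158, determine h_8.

-13106

Write the equations: 2A + B + 9C = -20; 3A + B + 27C = -53; 4A + B + 81C = -158.
Subtracting the first from the second: A + 18C = -33.
Subtracting the second from the third: A + 54C = -105.
Solving: C = -2, A = 3, then B = -8.
So h_i = 3·i + (-8) + (-2)·3^i; at i=8 this is -13106.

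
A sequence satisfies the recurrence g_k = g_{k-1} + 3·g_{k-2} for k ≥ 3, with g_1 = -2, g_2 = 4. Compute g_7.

46

Iterate the recurrence:
g_3 = -2, g_4 = 10, g_5 = 4, g_6 = 34, g_7 = 46.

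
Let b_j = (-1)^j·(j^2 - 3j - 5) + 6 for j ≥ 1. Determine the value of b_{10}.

71

(-1)^10 = 1; j^2 - 3j - 5 at j=10 is 65; so b_{10} = 71.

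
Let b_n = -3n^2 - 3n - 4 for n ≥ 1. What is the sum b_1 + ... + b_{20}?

Over n = 1..20: Σn = 210, Σn² = 2870.
Total = (-3)·2870 + (-3)·210 + (-4)·20 = -9320.

-9320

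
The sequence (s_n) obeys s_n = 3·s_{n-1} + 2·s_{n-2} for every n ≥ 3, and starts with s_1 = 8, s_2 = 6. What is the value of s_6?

1458

Compute successive terms:
s_3 = 34; s_4 = 114; s_5 = 410; s_6 = 1458.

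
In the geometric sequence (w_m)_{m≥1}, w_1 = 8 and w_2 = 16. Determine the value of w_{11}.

Common ratio r = 2.
w_m = 8·2^(m-1).
w_{11} = 8·2^10 = 8192.

8192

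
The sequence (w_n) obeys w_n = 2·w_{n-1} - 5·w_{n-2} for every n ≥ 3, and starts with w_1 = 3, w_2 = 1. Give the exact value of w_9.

-1917

Applying the relation repeatedly:
w_3 = -13, w_4 = -31, w_5 = 3, w_6 = 161, w_7 = 307, w_8 = -191, w_9 = -1917.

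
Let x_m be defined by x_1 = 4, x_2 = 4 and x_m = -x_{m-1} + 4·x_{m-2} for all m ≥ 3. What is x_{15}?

x_3 = 12; x_4 = 4; x_5 = 44; …; x_{12} = -16508; x_{13} = 44204; x_{14} = -110236; x_{15} = 287052.

287052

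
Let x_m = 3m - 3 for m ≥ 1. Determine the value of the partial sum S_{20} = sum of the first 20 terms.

Over m = 1..20: Σm = 210.
Total = (3)·210 + (-3)·20 = 570.

570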